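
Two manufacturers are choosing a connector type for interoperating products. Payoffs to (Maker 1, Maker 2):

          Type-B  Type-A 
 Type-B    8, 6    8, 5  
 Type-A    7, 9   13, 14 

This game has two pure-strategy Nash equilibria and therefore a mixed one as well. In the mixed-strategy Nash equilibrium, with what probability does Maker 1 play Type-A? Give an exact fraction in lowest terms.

Maker 1's mix p on Type-B must make Maker 2 indifferent between Type-B and Type-A.
Maker 2's payoff from Type-B: 6p + 9(1−p). From Type-A: 5p + 14(1−p).
Set equal: 1p = 5(1−p) → p = 5/6.
Probability on Type-A is 1 − 5/6 = 1/6.

1/6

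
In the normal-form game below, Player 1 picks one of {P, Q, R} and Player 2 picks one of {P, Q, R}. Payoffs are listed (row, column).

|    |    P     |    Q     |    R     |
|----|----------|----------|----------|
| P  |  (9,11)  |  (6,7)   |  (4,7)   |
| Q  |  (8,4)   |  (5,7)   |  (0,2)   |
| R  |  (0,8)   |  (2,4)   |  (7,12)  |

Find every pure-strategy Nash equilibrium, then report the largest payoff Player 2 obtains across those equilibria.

Both P is a pure NE (Player 1: 9 ≥ 8; Player 2: 11 ≥ 7). Player 2 gets 11.
Both R is a pure NE (Player 1: 7 ≥ 4; Player 2: 12 ≥ 8). Player 2 gets 12.
Every other cell has a profitable deviation for at least one player. Highest of {11, 12} is 12.

12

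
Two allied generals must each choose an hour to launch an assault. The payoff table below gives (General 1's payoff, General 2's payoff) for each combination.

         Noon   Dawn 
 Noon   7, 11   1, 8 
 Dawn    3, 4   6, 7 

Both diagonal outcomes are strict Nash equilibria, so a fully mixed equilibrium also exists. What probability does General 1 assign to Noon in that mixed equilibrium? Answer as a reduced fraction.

1/2

General 1's mix p on Noon must make General 2 indifferent between Noon and Dawn.
General 2's payoff from Noon: 11p + 4(1−p). From Dawn: 8p + 7(1−p).
Set equal: 3p = 3(1−p) → p = 3/6 = 1/2.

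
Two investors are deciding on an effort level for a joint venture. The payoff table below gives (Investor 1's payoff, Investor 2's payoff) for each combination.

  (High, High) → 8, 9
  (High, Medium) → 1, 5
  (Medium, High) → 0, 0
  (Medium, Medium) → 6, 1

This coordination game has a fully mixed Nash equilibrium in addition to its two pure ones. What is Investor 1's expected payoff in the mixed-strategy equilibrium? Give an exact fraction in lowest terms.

48/13

Investor 2 mixes with probability q on High, chosen so Investor 1 is indifferent: 8q + 1(1−q) = 0q + 6(1−q) gives q = 5/13.
Investor 1's expected payoff (from either row, since indifferent) is 8·5/13 + 1·8/13 = 48/13.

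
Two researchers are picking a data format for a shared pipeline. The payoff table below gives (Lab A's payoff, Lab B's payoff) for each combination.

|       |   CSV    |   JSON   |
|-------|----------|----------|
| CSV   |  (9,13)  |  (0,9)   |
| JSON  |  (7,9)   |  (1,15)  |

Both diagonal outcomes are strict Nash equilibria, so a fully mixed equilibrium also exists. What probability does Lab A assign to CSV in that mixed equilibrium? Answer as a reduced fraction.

3/5

Lab A's mix p on CSV must make Lab B indifferent between CSV and JSON.
Lab B's payoff from CSV: 13p + 9(1−p). From JSON: 9p + 15(1−p).
Set equal: 4p = 6(1−p) → p = 6/10 = 3/5.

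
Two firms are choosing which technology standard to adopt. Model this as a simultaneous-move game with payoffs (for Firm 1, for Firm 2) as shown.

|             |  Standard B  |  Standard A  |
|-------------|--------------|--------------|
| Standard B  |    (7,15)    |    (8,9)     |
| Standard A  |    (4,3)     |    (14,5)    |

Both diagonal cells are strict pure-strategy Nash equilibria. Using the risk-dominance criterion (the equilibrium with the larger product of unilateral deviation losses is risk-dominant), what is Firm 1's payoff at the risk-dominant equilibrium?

7

At both Standard B: Firm 1 loses 7 − 4 = 3 by deviating; Firm 2 loses 15 − 9 = 6. Product = 3·6 = 18.
At both Standard A: Firm 1 loses 14 − 8 = 6 by deviating; Firm 2 loses 5 − 3 = 2. Product = 6·2 = 12.
18 > 12, so both Standard B is risk-dominant. Firm 1's payoff there is 7.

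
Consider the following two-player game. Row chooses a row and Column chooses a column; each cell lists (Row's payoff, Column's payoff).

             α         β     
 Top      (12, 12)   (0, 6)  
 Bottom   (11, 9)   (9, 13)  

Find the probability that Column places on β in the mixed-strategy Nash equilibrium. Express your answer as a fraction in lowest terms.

Column's mix q on α must make Row indifferent between Top and Bottom.
Row's payoff from Top: 12q + 0(1−q). From Bottom: 11q + 9(1−q).
Set equal: 1q = 9(1−q) → q = 9/10.
Probability on β is 1 − 9/10 = 1/10.

1/10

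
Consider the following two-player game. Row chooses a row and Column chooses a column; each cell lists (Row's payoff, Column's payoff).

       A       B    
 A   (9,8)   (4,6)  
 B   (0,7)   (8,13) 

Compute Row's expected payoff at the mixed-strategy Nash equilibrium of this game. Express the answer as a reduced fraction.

72/13

Column mixes with probability q on A, chosen so Row is indifferent: 9q + 4(1−q) = 0q + 8(1−q) gives q = 4/13.
Row's expected payoff (from either row, since indifferent) is 9·4/13 + 4·9/13 = 72/13.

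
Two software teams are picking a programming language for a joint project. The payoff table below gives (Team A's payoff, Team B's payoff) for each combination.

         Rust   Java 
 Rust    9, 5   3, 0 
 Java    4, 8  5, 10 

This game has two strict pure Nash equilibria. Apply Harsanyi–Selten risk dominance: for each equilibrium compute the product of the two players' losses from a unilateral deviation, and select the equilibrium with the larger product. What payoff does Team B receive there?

5

At both Rust: Team A loses 9 − 4 = 5 by deviating; Team B loses 5 − 0 = 5. Product = 5·5 = 25.
At both Java: Team A loses 5 − 3 = 2 by deviating; Team B loses 10 − 8 = 2. Product = 2·2 = 4.
25 > 4, so both Rust is risk-dominant. Team B's payoff there is 5.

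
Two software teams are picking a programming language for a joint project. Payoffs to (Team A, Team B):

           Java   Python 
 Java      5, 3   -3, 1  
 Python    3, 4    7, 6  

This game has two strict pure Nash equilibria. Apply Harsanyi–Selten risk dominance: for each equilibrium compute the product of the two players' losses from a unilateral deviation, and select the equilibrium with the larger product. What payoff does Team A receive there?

7

At both Java: Team A loses 5 − 3 = 2 by deviating; Team B loses 3 − 1 = 2. Product = 2·2 = 4.
At both Python: Team A loses 7 − (-3) = 10 by deviating; Team B loses 6 − 4 = 2. Product = 10·2 = 20.
20 > 4, so both Python is risk-dominant. Team A's payoff there is 7.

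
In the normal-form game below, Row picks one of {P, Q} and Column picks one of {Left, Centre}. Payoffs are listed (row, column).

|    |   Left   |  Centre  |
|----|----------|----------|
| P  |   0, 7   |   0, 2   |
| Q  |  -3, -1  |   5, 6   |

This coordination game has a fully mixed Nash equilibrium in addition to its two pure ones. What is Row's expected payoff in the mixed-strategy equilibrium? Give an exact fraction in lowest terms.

Column mixes with probability q on Left, chosen so Row is indifferent: 0q + 0(1−q) = (-3)q + 5(1−q) gives q = 5/8.
Row's expected payoff (from either row, since indifferent) is 0·5/8 + 0·3/8 = 0.

0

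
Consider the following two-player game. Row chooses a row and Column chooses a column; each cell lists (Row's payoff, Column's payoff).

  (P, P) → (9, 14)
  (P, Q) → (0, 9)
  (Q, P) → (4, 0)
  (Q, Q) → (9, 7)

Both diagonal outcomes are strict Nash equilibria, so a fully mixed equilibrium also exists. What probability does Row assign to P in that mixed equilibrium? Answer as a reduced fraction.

7/12

Row's mix p on P must make Column indifferent between P and Q.
Column's payoff from P: 14p + 0(1−p). From Q: 9p + 7(1−p).
Set equal: 5p = 7(1−p) → p = 7/12.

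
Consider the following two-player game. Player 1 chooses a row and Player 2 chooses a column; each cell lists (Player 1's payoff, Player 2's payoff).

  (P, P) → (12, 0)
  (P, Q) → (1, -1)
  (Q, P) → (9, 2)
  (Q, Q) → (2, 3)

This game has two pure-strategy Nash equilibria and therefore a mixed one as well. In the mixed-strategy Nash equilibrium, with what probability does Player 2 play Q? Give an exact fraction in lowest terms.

3/4

Player 2's mix q on P must make Player 1 indifferent between P and Q.
Player 1's payoff from P: 12q + 1(1−q). From Q: 9q + 2(1−q).
Set equal: 3q = 1(1−q) → q = 1/4.
Probability on Q is 1 − 1/4 = 3/4.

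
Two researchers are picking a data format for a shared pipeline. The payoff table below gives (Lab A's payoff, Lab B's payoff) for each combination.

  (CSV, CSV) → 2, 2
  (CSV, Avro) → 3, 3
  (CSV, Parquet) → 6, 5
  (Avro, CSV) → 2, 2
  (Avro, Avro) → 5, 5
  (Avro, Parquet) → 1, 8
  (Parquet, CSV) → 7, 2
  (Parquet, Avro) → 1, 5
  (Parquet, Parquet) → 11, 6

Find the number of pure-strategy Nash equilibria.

1

Both Parquet: Lab A gets 11 (best alternative 6); Lab B gets 6 (best alternative 5). Neither deviates — NE.
Both Avro is not a NE: Lab B would switch to Parquet (8 > 5).
No other cell survives both best-response checks, so there is 1 pure NE.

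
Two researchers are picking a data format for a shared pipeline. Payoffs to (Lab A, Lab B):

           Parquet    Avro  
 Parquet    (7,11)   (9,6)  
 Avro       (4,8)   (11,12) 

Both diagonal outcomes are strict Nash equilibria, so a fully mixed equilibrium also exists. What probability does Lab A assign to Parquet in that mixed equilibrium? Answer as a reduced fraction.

4/9

Lab A's mix p on Parquet must make Lab B indifferent between Parquet and Avro.
Lab B's payoff from Parquet: 11p + 8(1−p). From Avro: 6p + 12(1−p).
Set equal: 5p = 4(1−p) → p = 4/9.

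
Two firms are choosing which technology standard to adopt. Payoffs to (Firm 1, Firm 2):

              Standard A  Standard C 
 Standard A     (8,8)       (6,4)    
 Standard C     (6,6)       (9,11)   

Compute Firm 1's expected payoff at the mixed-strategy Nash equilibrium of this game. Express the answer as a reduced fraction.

Firm 2 mixes with probability q on Standard A, chosen so Firm 1 is indifferent: 8q + 6(1−q) = 6q + 9(1−q) gives q = 3/5.
Firm 1's expected payoff (from either row, since indifferent) is 8·3/5 + 6·2/5 = 36/5.

36/5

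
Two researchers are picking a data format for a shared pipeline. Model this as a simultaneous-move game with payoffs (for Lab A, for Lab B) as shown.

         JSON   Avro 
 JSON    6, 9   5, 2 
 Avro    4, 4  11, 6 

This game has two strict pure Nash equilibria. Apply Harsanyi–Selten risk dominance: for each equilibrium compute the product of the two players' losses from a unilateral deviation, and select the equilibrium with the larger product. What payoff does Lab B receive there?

9

At both JSON: Lab A loses 6 − 4 = 2 by deviating; Lab B loses 9 − 2 = 7. Product = 2·7 = 14.
At both Avro: Lab A loses 11 − 5 = 6 by deviating; Lab B loses 6 − 4 = 2. Product = 6·2 = 12.
14 > 12, so both JSON is risk-dominant. Lab B's payoff there is 9.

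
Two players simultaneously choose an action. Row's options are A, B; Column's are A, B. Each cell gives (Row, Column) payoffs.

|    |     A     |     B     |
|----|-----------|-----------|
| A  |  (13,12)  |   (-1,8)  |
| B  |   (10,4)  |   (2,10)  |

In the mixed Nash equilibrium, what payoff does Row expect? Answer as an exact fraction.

Column mixes with probability q on A, chosen so Row is indifferent: 13q + (-1)(1−q) = 10q + 2(1−q) gives q = 1/2.
Row's expected payoff (from either row, since indifferent) is 13·1/2 + (-1)·1/2 = 6.

6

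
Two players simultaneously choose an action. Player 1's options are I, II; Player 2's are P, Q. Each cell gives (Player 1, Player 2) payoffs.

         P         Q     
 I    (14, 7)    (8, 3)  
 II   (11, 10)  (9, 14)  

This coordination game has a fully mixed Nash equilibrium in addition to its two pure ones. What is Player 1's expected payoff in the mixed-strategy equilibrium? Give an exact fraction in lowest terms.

19/2

Player 2 mixes with probability q on P, chosen so Player 1 is indifferent: 14q + 8(1−q) = 11q + 9(1−q) gives q = 1/4.
Player 1's expected payoff (from either row, since indifferent) is 14·1/4 + 8·3/4 = 19/2.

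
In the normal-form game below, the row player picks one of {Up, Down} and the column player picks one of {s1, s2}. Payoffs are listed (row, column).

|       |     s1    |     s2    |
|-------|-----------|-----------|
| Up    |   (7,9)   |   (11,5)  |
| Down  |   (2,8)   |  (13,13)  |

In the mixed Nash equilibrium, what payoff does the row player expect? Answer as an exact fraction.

69/7

The column player mixes with probability q on s1, chosen so the row player is indifferent: 7q + 11(1−q) = 2q + 13(1−q) gives q = 2/7.
The row player's expected payoff (from either row, since indifferent) is 7·2/7 + 11·5/7 = 69/7.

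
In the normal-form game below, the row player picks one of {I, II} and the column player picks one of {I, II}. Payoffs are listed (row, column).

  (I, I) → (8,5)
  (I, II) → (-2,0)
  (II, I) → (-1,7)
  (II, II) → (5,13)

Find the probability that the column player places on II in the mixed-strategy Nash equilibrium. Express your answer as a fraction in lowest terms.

9/16

The column player's mix q on I must make the row player indifferent between I and II.
The row player's payoff from I: 8q + (-2)(1−q). From II: (-1)q + 5(1−q).
Set equal: 9q = 7(1−q) → q = 7/16.
Probability on II is 1 − 7/16 = 9/16.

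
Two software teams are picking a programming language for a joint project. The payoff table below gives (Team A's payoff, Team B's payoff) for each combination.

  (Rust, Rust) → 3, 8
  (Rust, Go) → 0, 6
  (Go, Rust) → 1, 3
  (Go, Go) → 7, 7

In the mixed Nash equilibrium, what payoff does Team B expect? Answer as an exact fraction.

19/3

Team A mixes with probability p on Rust, chosen so Team B is indifferent: 8p + 3(1−p) = 6p + 7(1−p) gives p = 2/3.
Team B's expected payoff is 8·2/3 + 3·1/3 = 19/3.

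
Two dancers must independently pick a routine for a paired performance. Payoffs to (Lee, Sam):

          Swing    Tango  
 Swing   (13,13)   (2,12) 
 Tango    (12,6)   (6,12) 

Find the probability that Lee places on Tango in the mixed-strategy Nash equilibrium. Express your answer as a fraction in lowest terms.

Lee's mix p on Swing must make Sam indifferent between Swing and Tango.
Sam's payoff from Swing: 13p + 6(1−p). From Tango: 12p + 12(1−p).
Set equal: 1p = 6(1−p) → p = 6/7.
Probability on Tango is 1 − 6/7 = 1/7.

1/7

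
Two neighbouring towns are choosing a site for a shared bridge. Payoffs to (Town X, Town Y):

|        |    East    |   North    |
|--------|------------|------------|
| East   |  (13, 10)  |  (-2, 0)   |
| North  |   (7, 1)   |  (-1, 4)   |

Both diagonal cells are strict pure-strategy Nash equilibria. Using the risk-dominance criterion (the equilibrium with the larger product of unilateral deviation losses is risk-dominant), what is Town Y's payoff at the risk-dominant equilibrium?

At both East: Town X loses 13 − 7 = 6 by deviating; Town Y loses 10 − 0 = 10. Product = 6·10 = 60.
At both North: Town X loses -1 − (-2) = 1 by deviating; Town Y loses 4 − 1 = 3. Product = 1·3 = 3.
60 > 3, so both East is risk-dominant. Town Y's payoff there is 10.

10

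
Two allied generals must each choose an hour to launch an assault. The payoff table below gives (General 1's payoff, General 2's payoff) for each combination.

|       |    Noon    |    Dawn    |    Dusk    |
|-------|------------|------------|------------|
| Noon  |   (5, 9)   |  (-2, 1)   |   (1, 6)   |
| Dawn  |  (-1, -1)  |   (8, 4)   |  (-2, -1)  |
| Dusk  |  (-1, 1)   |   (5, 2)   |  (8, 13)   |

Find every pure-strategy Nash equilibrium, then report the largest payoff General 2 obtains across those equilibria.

13

Both Noon is a pure NE (General 1: 5 ≥ -1; General 2: 9 ≥ 6). General 2 gets 9.
Both Dawn is a pure NE (General 1: 8 ≥ 5; General 2: 4 ≥ -1). General 2 gets 4.
Both Dusk is a pure NE (General 1: 8 ≥ 1; General 2: 13 ≥ 2). General 2 gets 13.
Every other cell has a profitable deviation for at least one player. Highest of {9, 4, 13} is 13.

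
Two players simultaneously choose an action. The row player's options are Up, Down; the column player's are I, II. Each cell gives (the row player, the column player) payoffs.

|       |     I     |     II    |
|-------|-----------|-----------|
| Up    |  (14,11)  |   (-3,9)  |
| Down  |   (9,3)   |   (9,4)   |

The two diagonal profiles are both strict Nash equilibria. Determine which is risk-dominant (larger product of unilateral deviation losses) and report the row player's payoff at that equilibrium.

At (Up, I): the row player loses 14 − 9 = 5 by deviating; the column player loses 11 − 9 = 2. Product = 5·2 = 10.
At (Down, II): the row player loses 9 − (-3) = 12 by deviating; the column player loses 4 − 3 = 1. Product = 12·1 = 12.
12 > 10, so (Down, II) is risk-dominant. The row player's payoff there is 9.

9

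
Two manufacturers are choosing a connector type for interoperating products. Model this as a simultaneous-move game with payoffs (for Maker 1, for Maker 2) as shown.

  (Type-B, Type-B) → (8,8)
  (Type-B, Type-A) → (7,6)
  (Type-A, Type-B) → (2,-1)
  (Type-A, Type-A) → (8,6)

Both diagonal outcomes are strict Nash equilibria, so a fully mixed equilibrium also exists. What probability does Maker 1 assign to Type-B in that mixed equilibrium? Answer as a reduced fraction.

7/9

Maker 1's mix p on Type-B must make Maker 2 indifferent between Type-B and Type-A.
Maker 2's payoff from Type-B: 8p + (-1)(1−p). From Type-A: 6p + 6(1−p).
Set equal: 2p = 7(1−p) → p = 7/9.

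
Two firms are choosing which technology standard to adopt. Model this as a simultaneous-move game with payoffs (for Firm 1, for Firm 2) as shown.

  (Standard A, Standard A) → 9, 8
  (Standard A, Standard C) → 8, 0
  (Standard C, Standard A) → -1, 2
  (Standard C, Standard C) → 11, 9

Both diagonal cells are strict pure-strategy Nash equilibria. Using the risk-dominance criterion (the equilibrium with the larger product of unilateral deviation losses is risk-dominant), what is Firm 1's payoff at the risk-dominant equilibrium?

9

At both Standard A: Firm 1 loses 9 − (-1) = 10 by deviating; Firm 2 loses 8 − 0 = 8. Product = 10·8 = 80.
At both Standard C: Firm 1 loses 11 − 8 = 3 by deviating; Firm 2 loses 9 − 2 = 7. Product = 3·7 = 21.
80 > 21, so both Standard A is risk-dominant. Firm 1's payoff there is 9.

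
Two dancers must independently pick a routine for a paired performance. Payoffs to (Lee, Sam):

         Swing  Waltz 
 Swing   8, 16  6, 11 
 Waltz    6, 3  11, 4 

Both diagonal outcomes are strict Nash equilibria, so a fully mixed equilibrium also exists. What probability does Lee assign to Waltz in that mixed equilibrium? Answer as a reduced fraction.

5/6

Lee's mix p on Swing must make Sam indifferent between Swing and Waltz.
Sam's payoff from Swing: 16p + 3(1−p). From Waltz: 11p + 4(1−p).
Set equal: 5p = 1(1−p) → p = 1/6.
Probability on Waltz is 1 − 1/6 = 5/6.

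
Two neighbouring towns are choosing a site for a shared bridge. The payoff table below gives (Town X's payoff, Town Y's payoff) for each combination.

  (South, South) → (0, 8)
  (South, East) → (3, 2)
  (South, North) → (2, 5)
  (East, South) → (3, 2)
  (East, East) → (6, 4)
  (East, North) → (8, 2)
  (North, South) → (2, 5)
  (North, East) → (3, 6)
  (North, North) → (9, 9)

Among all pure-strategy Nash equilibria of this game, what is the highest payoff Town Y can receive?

Both East is a pure NE (Town X: 6 ≥ 3; Town Y: 4 ≥ 2). Town Y gets 4.
Both North is a pure NE (Town X: 9 ≥ 8; Town Y: 9 ≥ 6). Town Y gets 9.
Every other cell has a profitable deviation for at least one player. Highest of {4, 9} is 9.

9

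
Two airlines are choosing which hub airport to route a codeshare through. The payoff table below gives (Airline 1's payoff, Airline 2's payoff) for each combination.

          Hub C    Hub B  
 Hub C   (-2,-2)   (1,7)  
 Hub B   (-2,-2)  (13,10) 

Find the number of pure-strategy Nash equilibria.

Both Hub B: Airline 1 gets 13 (best alternative 1); Airline 2 gets 10 (best alternative -2). Neither deviates — NE.
Both Hub C is not a NE: Airline 2 would switch to Hub B (7 > -2).
No other cell survives both best-response checks, so there is 1 pure NE.

1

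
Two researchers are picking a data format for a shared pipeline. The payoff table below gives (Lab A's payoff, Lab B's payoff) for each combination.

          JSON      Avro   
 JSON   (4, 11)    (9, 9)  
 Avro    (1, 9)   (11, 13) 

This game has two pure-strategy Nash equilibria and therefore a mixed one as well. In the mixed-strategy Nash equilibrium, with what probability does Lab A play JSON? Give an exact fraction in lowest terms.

2/3

Lab A's mix p on JSON must make Lab B indifferent between JSON and Avro.
Lab B's payoff from JSON: 11p + 9(1−p). From Avro: 9p + 13(1−p).
Set equal: 2p = 4(1−p) → p = 4/6 = 2/3.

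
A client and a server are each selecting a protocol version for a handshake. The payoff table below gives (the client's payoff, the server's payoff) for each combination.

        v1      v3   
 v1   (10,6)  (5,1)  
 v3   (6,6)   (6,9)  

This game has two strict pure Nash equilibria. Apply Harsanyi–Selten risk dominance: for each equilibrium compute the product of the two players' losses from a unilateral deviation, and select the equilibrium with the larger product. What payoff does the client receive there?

At both v1: the client loses 10 − 6 = 4 by deviating; the server loses 6 − 1 = 5. Product = 4·5 = 20.
At both v3: the client loses 6 − 5 = 1 by deviating; the server loses 9 − 6 = 3. Product = 1·3 = 3.
20 > 3, so both v1 is risk-dominant. The client's payoff there is 10.

10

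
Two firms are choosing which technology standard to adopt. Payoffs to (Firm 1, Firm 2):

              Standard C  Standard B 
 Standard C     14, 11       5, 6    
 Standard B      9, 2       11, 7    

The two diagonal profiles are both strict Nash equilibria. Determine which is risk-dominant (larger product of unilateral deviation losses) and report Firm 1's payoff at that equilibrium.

11

At both Standard C: Firm 1 loses 14 − 9 = 5 by deviating; Firm 2 loses 11 − 6 = 5. Product = 5·5 = 25.
At both Standard B: Firm 1 loses 11 − 5 = 6 by deviating; Firm 2 loses 7 − 2 = 5. Product = 6·5 = 30.
30 > 25, so both Standard B is risk-dominant. Firm 1's payoff there is 11.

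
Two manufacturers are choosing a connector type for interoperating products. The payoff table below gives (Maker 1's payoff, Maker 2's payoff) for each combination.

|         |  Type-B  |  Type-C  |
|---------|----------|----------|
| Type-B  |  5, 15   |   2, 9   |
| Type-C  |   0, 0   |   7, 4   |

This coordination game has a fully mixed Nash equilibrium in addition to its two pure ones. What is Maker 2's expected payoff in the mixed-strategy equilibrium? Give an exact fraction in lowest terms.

6

Maker 1 mixes with probability p on Type-B, chosen so Maker 2 is indifferent: 15p + 0(1−p) = 9p + 4(1−p) gives p = 2/5.
Maker 2's expected payoff is 15·2/5 + 0·3/5 = 6.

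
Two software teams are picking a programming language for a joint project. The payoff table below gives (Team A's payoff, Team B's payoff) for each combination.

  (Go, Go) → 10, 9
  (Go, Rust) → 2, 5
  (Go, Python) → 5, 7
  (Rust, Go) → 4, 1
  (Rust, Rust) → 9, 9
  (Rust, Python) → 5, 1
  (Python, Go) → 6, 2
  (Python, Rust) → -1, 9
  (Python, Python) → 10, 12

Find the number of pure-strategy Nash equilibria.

Both Go: Team A gets 10 (best alternative 6); Team B gets 9 (best alternative 7). Neither deviates — NE.
Both Rust: Team A gets 9 (best alternative 2); Team B gets 9 (best alternative 1). Neither deviates — NE.
Both Python: Team A gets 10 (best alternative 5); Team B gets 12 (best alternative 9). Neither deviates — NE.
(Python, Rust) is not a NE: Team A would switch to Rust (9 > -1).
No other cell survives both best-response checks, so there are 3 pure NE.

3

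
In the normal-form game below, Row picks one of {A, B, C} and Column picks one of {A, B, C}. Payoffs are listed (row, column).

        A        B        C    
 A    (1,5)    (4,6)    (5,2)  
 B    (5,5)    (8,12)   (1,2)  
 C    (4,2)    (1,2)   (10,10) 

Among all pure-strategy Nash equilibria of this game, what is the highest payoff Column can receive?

Both B is a pure NE (Row: 8 ≥ 4; Column: 12 ≥ 5). Column gets 12.
Both C is a pure NE (Row: 10 ≥ 5; Column: 10 ≥ 2). Column gets 10.
Every other cell has a profitable deviation for at least one player. Highest of {12, 10} is 12.

12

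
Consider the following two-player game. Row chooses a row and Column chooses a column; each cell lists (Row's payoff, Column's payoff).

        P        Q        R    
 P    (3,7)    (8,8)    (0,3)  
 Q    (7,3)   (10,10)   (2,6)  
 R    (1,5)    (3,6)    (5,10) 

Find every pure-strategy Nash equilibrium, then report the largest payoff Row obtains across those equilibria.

10

Both Q is a pure NE (Row: 10 ≥ 8; Column: 10 ≥ 6). Row gets 10.
Both R is a pure NE (Row: 5 ≥ 2; Column: 10 ≥ 6). Row gets 5.
Every other cell has a profitable deviation for at least one player. Highest of {10, 5} is 10.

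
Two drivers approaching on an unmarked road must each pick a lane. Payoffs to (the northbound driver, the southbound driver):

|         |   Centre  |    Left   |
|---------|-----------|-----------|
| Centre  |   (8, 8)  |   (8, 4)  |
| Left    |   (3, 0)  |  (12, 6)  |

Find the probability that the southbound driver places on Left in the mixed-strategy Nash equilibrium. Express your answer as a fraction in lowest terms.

5/9

The southbound driver's mix q on Centre must make the northbound driver indifferent between Centre and Left.
The northbound driver's payoff from Centre: 8q + 8(1−q). From Left: 3q + 12(1−q).
Set equal: 5q = 4(1−q) → q = 4/9.
Probability on Left is 1 − 4/9 = 5/9.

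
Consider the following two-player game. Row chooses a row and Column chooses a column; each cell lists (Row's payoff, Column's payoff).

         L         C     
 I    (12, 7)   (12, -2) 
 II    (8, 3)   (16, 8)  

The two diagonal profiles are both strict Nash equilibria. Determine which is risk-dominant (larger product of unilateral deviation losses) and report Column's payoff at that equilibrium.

At (I, L): Row loses 12 − 8 = 4 by deviating; Column loses 7 − (-2) = 9. Product = 4·9 = 36.
At (II, C): Row loses 16 − 12 = 4 by deviating; Column loses 8 − 3 = 5. Product = 4·5 = 20.
36 > 20, so (I, L) is risk-dominant. Column's payoff there is 7.

7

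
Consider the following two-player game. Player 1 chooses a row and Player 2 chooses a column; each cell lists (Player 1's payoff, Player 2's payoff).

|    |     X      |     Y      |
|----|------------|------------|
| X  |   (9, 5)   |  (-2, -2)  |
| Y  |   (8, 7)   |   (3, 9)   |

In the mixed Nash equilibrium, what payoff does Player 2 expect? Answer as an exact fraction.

Player 1 mixes with probability p on X, chosen so Player 2 is indifferent: 5p + 7(1−p) = (-2)p + 9(1−p) gives p = 2/9.
Player 2's expected payoff is 5·2/9 + 7·7/9 = 59/9.

59/9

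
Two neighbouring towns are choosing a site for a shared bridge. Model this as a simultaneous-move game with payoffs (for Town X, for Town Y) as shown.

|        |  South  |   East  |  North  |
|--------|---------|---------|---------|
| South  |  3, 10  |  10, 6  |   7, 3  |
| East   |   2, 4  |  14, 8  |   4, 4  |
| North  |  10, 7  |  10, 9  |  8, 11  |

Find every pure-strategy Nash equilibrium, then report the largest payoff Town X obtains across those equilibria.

Both East is a pure NE (Town X: 14 ≥ 10; Town Y: 8 ≥ 4). Town X gets 14.
Both North is a pure NE (Town X: 8 ≥ 7; Town Y: 11 ≥ 9). Town X gets 8.
Every other cell has a profitable deviation for at least one player. Highest of {14, 8} is 14.

14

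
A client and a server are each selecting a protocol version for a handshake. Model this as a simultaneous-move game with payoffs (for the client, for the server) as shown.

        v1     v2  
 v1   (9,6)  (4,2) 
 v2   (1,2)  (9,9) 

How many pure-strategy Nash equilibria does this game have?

Both v1: the client gets 9 (best alternative 1); the server gets 6 (best alternative 2). Neither deviates — NE.
Both v2: the client gets 9 (best alternative 4); the server gets 9 (best alternative 2). Neither deviates — NE.
(v1, v2) is not a NE: the client would switch to v2 (9 > 4).
No other cell survives both best-response checks, so there are 2 pure NE.

2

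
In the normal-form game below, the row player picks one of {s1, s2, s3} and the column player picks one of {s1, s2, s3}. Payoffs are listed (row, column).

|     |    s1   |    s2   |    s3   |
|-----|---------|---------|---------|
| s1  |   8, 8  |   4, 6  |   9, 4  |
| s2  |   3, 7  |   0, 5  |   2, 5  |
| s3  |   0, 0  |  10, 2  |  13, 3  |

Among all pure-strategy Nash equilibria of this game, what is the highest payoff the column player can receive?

8

Both s1 is a pure NE (the row player: 8 ≥ 3; the column player: 8 ≥ 6). The column player gets 8.
Both s3 is a pure NE (the row player: 13 ≥ 9; the column player: 3 ≥ 2). The column player gets 3.
Every other cell has a profitable deviation for at least one player. Highest of {8, 3} is 8.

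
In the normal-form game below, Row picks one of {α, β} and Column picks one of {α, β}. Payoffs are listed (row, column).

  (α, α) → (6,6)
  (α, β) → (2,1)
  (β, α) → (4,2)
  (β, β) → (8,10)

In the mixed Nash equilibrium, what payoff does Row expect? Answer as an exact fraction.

Column mixes with probability q on α, chosen so Row is indifferent: 6q + 2(1−q) = 4q + 8(1−q) gives q = 3/4.
Row's expected payoff (from either row, since indifferent) is 6·3/4 + 2·1/4 = 5.

5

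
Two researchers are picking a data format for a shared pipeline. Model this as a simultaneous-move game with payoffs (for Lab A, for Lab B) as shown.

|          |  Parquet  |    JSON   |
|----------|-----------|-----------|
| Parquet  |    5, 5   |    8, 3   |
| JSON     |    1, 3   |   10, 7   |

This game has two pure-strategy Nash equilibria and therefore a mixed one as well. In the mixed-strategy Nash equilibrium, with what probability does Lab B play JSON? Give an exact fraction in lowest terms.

Lab B's mix q on Parquet must make Lab A indifferent between Parquet and JSON.
Lab A's payoff from Parquet: 5q + 8(1−q). From JSON: 1q + 10(1−q).
Set equal: 4q = 2(1−q) → q = 2/6 = 1/3.
Probability on JSON is 1 − 1/3 = 2/3.

2/3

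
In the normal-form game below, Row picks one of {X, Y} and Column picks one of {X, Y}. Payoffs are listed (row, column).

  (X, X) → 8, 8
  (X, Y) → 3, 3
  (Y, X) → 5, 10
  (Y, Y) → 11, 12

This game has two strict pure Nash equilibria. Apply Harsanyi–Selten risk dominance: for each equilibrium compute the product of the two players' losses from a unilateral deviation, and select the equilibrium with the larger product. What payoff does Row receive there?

At both X: Row loses 8 − 5 = 3 by deviating; Column loses 8 − 3 = 5. Product = 3·5 = 15.
At both Y: Row loses 11 − 3 = 8 by deviating; Column loses 12 − 10 = 2. Product = 8·2 = 16.
16 > 15, so both Y is risk-dominant. Row's payoff there is 11.

11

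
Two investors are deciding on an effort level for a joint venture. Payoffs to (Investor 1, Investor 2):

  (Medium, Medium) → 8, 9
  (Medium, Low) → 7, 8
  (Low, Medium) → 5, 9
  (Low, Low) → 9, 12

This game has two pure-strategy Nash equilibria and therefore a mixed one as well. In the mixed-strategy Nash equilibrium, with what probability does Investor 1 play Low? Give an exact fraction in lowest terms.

Investor 1's mix p on Medium must make Investor 2 indifferent between Medium and Low.
Investor 2's payoff from Medium: 9p + 9(1−p). From Low: 8p + 12(1−p).
Set equal: 1p = 3(1−p) → p = 3/4.
Probability on Low is 1 − 3/4 = 1/4.

1/4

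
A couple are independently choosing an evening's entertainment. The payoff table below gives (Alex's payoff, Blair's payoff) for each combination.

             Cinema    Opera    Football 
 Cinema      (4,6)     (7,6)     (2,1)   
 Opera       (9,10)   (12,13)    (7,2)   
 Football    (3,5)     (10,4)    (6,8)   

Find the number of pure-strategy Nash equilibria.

1

Both Opera: Alex gets 12 (best alternative 10); Blair gets 13 (best alternative 10). Neither deviates — NE.
Both Football is not a NE: Alex would switch to Opera (7 > 6).
No other cell survives both best-response checks, so there is 1 pure NE.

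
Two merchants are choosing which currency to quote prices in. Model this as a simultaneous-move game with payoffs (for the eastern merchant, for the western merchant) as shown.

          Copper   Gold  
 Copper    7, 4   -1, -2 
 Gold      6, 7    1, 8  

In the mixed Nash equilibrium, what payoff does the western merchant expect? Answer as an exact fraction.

The eastern merchant mixes with probability p on Copper, chosen so the western merchant is indifferent: 4p + 7(1−p) = (-2)p + 8(1−p) gives p = 1/7.
The western merchant's expected payoff is 4·1/7 + 7·6/7 = 46/7.

46/7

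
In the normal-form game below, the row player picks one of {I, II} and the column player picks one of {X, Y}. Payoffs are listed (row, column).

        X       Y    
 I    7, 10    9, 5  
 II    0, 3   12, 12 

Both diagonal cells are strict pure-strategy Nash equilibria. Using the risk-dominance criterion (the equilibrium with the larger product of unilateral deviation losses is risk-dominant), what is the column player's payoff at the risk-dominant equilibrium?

10

At (I, X): the row player loses 7 − 0 = 7 by deviating; the column player loses 10 − 5 = 5. Product = 7·5 = 35.
At (II, Y): the row player loses 12 − 9 = 3 by deviating; the column player loses 12 − 3 = 9. Product = 3·9 = 27.
35 > 27, so (I, X) is risk-dominant. The column player's payoff there is 10.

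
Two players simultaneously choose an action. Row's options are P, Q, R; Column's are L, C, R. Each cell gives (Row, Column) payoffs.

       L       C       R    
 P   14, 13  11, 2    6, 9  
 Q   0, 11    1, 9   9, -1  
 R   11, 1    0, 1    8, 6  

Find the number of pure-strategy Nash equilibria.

1

(P, L): Row gets 14 (best alternative 11); Column gets 13 (best alternative 9). Neither deviates — NE.
(R, R) is not a NE: Row would switch to Q (9 > 8).
No other cell survives both best-response checks, so there is 1 pure NE.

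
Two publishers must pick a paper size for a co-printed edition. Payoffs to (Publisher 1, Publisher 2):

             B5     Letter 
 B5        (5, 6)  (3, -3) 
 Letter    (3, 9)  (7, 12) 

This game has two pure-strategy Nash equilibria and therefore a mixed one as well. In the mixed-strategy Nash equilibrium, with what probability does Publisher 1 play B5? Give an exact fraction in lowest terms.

Publisher 1's mix p on B5 must make Publisher 2 indifferent between B5 and Letter.
Publisher 2's payoff from B5: 6p + 9(1−p). From Letter: (-3)p + 12(1−p).
Set equal: 9p = 3(1−p) → p = 3/12 = 1/4.

1/4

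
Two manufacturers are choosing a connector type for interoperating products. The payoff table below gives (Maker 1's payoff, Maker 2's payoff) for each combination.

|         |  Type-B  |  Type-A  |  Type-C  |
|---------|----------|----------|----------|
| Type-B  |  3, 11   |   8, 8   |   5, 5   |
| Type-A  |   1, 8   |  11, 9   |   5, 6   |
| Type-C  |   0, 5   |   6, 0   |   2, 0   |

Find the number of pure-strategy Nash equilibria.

2

Both Type-B: Maker 1 gets 3 (best alternative 1); Maker 2 gets 11 (best alternative 8). Neither deviates — NE.
Both Type-A: Maker 1 gets 11 (best alternative 8); Maker 2 gets 9 (best alternative 8). Neither deviates — NE.
Both Type-C is not a NE: Maker 1 would switch to Type-B (5 > 2).
No other cell survives both best-response checks, so there are 2 pure NE.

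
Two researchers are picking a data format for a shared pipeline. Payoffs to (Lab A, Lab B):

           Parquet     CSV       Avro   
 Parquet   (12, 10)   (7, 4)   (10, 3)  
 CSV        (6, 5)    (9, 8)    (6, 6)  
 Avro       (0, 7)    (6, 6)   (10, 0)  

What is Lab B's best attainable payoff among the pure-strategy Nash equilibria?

Both Parquet is a pure NE (Lab A: 12 ≥ 6; Lab B: 10 ≥ 4). Lab B gets 10.
Both CSV is a pure NE (Lab A: 9 ≥ 7; Lab B: 8 ≥ 6). Lab B gets 8.
Every other cell has a profitable deviation for at least one player. Highest of {10, 8} is 10.

10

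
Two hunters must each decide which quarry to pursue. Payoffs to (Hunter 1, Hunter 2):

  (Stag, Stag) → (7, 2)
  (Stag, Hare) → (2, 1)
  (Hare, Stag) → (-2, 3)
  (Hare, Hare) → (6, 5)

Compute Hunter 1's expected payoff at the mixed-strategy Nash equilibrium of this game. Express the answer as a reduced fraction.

Hunter 2 mixes with probability q on Stag, chosen so Hunter 1 is indifferent: 7q + 2(1−q) = (-2)q + 6(1−q) gives q = 4/13.
Hunter 1's expected payoff (from either row, since indifferent) is 7·4/13 + 2·9/13 = 46/13.

46/13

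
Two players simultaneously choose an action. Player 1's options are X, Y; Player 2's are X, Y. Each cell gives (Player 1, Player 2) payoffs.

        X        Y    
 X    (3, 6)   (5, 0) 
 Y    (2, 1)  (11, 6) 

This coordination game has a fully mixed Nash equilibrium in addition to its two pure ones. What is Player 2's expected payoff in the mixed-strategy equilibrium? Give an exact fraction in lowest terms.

Player 1 mixes with probability p on X, chosen so Player 2 is indifferent: 6p + 1(1−p) = 0p + 6(1−p) gives p = 5/11.
Player 2's expected payoff is 6·5/11 + 1·6/11 = 36/11.

36/11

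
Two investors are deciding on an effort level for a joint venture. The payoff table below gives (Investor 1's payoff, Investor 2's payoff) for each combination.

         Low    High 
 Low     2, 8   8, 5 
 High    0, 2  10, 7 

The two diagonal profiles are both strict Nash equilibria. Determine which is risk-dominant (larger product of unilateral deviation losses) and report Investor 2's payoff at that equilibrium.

7

At both Low: Investor 1 loses 2 − 0 = 2 by deviating; Investor 2 loses 8 − 5 = 3. Product = 2·3 = 6.
At both High: Investor 1 loses 10 − 8 = 2 by deviating; Investor 2 loses 7 − 2 = 5. Product = 2·5 = 10.
10 > 6, so both High is risk-dominant. Investor 2's payoff there is 7.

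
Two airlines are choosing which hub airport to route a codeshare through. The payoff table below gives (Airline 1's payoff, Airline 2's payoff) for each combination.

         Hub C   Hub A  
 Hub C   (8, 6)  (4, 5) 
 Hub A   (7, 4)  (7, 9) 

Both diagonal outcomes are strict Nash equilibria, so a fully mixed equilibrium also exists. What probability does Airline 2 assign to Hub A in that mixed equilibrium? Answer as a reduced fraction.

Airline 2's mix q on Hub C must make Airline 1 indifferent between Hub C and Hub A.
Airline 1's payoff from Hub C: 8q + 4(1−q). From Hub A: 7q + 7(1−q).
Set equal: 1q = 3(1−q) → q = 3/4.
Probability on Hub A is 1 − 3/4 = 1/4.

1/4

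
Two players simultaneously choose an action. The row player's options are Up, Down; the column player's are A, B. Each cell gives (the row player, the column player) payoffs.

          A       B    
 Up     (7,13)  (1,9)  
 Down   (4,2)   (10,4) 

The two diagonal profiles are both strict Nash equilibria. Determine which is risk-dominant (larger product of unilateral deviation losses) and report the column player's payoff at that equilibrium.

At (Up, A): the row player loses 7 − 4 = 3 by deviating; the column player loses 13 − 9 = 4. Product = 3·4 = 12.
At (Down, B): the row player loses 10 − 1 = 9 by deviating; the column player loses 4 − 2 = 2. Product = 9·2 = 18.
18 > 12, so (Down, B) is risk-dominant. The column player's payoff there is 4.

4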